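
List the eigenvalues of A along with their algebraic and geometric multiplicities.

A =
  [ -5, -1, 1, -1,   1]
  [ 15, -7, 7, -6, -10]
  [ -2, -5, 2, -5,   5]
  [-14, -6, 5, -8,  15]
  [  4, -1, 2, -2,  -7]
λ = -5: alg = 5, geom = 2

Step 1 — factor the characteristic polynomial to read off the algebraic multiplicities:
  χ_A(x) = (x + 5)^5

Step 2 — compute geometric multiplicities via the rank-nullity identity g(λ) = n − rank(A − λI):
  rank(A − (-5)·I) = 3, so dim ker(A − (-5)·I) = n − 3 = 2

Summary:
  λ = -5: algebraic multiplicity = 5, geometric multiplicity = 2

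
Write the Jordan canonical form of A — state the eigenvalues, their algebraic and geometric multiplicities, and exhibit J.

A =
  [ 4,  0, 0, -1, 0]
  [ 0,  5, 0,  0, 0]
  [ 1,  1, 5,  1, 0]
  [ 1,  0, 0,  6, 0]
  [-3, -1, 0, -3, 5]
J_2(5) ⊕ J_2(5) ⊕ J_1(5)

The characteristic polynomial is
  det(x·I − A) = x^5 - 25*x^4 + 250*x^3 - 1250*x^2 + 3125*x - 3125 = (x - 5)^5

Eigenvalues and multiplicities (the geometric multiplicity of λ is n − rank(A − λI), which equals the number of Jordan blocks for λ):
  λ = 5: algebraic multiplicity = 5, geometric multiplicity = 3

Determining the block sizes for each eigenvalue:
  λ = 5: with am = 5 and gm = 3, the partition is not yet determined (e.g. several partitions of 5 into 3 parts exist). Let N = A − (5)·I. Computing rank(N^1) = 2, rank(N^2) = 0; the number of blocks of size ≥ j is rank(N^{j−1}) − rank(N^j), giving [3, 2]. So we have 2 block(s) of size 2, 1 block(s) of size 1 → block sizes [2, 2, 1]

Assembling the blocks gives a Jordan form
J =
  [5, 1, 0, 0, 0]
  [0, 5, 0, 0, 0]
  [0, 0, 5, 1, 0]
  [0, 0, 0, 5, 0]
  [0, 0, 0, 0, 5]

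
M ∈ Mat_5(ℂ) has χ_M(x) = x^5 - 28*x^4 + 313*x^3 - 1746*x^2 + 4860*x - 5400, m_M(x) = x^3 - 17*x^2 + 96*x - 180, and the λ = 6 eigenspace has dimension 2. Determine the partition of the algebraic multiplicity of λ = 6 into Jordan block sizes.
Block sizes for λ = 6: [2, 1]

Step 1 — from the characteristic polynomial, algebraic multiplicity of λ = 6 is 3. From dim ker(M − (6)·I) = 2, there are exactly 2 Jordan blocks for λ = 6.
Step 2 — from the minimal polynomial, the factor (x − 6)^2 tells us the largest block for λ = 6 has size 2.
Step 3 — with total size 3, 2 blocks, and largest block 2, the block sizes (in nonincreasing order) are [2, 1].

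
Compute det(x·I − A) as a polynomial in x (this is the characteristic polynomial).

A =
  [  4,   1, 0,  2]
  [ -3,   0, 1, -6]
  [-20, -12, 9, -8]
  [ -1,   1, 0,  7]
x^4 - 20*x^3 + 150*x^2 - 500*x + 625

Expanding det(x·I − A) (e.g. by cofactor expansion or by noting that A is similar to its Jordan form J, which has the same characteristic polynomial as A) gives
  χ_A(x) = x^4 - 20*x^3 + 150*x^2 - 500*x + 625
which factors as (x - 5)^4. The eigenvalues (with algebraic multiplicities) are λ = 5 with multiplicity 4.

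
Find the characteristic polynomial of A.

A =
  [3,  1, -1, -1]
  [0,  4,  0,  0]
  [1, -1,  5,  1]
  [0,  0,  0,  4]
x^4 - 16*x^3 + 96*x^2 - 256*x + 256

Expanding det(x·I − A) (e.g. by cofactor expansion or by noting that A is similar to its Jordan form J, which has the same characteristic polynomial as A) gives
  χ_A(x) = x^4 - 16*x^3 + 96*x^2 - 256*x + 256
which factors as (x - 4)^4. The eigenvalues (with algebraic multiplicities) are λ = 4 with multiplicity 4.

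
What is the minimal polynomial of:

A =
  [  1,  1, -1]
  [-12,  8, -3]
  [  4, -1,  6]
x^2 - 10*x + 25

The characteristic polynomial is χ_A(x) = (x - 5)^3, so the eigenvalues are known. The minimal polynomial is
  m_A(x) = Π_λ (x − λ)^{k_λ}
where k_λ is the size of the *largest* Jordan block for λ (equivalently, the smallest k with (A − λI)^k v = 0 for every generalised eigenvector v of λ).

  λ = 5: largest Jordan block has size 2, contributing (x − 5)^2

So m_A(x) = (x - 5)^2 = x^2 - 10*x + 25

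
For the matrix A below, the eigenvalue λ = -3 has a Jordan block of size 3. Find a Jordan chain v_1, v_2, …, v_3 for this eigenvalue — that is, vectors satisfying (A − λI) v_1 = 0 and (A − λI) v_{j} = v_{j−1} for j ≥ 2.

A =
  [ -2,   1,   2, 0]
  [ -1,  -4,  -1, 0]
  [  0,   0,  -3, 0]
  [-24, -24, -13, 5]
A Jordan chain for λ = -3 of length 3:
v_1 = (-3, 3, 0, 0)ᵀ
v_2 = (-4, 1, 0, -9)ᵀ
v_3 = (2, 0, -3, 0)ᵀ

Let N = A − (-3)·I. We want v_3 with N^3 v_3 = 0 but N^2 v_3 ≠ 0; then v_{j-1} := N · v_j for j = 3, …, 2.

Pick v_3 = (2, 0, -3, 0)ᵀ.
Then v_2 = N · v_3 = (-4, 1, 0, -9)ᵀ.
Then v_1 = N · v_2 = (-3, 3, 0, 0)ᵀ.

Sanity check: (A − (-3)·I) v_1 = (0, 0, 0, 0)ᵀ = 0. ✓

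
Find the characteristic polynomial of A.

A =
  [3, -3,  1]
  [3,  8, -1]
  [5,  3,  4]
x^3 - 15*x^2 + 75*x - 125

Expanding det(x·I − A) (e.g. by cofactor expansion or by noting that A is similar to its Jordan form J, which has the same characteristic polynomial as A) gives
  χ_A(x) = x^3 - 15*x^2 + 75*x - 125
which factors as (x - 5)^3. The eigenvalues (with algebraic multiplicities) are λ = 5 with multiplicity 3.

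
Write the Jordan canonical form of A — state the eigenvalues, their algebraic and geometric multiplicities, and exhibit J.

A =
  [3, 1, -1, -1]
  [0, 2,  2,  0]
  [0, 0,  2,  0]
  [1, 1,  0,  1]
J_3(2) ⊕ J_1(2)

The characteristic polynomial is
  det(x·I − A) = x^4 - 8*x^3 + 24*x^2 - 32*x + 16 = (x - 2)^4

Eigenvalues and multiplicities (the geometric multiplicity of λ is n − rank(A − λI), which equals the number of Jordan blocks for λ):
  λ = 2: algebraic multiplicity = 4, geometric multiplicity = 2

Determining the block sizes for each eigenvalue:
  λ = 2: with am = 4 and gm = 2, the partition is not yet determined (e.g. several partitions of 4 into 2 parts exist). Let N = A − (2)·I. Computing rank(N^1) = 2, rank(N^2) = 1, rank(N^3) = 0; the number of blocks of size ≥ j is rank(N^{j−1}) − rank(N^j), giving [2, 1, 1]. So we have 1 block(s) of size 3, 1 block(s) of size 1 → block sizes [3, 1]

Assembling the blocks gives a Jordan form
J =
  [2, 1, 0, 0]
  [0, 2, 1, 0]
  [0, 0, 2, 0]
  [0, 0, 0, 2]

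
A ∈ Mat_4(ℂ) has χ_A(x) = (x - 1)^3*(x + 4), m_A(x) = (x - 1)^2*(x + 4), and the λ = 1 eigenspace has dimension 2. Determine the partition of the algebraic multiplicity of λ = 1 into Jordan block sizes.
Block sizes for λ = 1: [2, 1]

Step 1 — from the characteristic polynomial, algebraic multiplicity of λ = 1 is 3. From dim ker(A − (1)·I) = 2, there are exactly 2 Jordan blocks for λ = 1.
Step 2 — from the minimal polynomial, the factor (x − 1)^2 tells us the largest block for λ = 1 has size 2.
Step 3 — with total size 3, 2 blocks, and largest block 2, the block sizes (in nonincreasing order) are [2, 1].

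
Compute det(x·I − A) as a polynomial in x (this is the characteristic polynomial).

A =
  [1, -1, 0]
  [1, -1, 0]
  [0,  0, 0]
x^3

Expanding det(x·I − A) (e.g. by cofactor expansion or by noting that A is similar to its Jordan form J, which has the same characteristic polynomial as A) gives
  χ_A(x) = x^3
which factors as x^3. The eigenvalues (with algebraic multiplicities) are λ = 0 with multiplicity 3.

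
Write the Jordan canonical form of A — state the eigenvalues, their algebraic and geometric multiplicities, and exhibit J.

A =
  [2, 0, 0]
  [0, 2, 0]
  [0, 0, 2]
J_1(2) ⊕ J_1(2) ⊕ J_1(2)

The characteristic polynomial is
  det(x·I − A) = x^3 - 6*x^2 + 12*x - 8 = (x - 2)^3

Eigenvalues and multiplicities (the geometric multiplicity of λ is n − rank(A − λI), which equals the number of Jordan blocks for λ):
  λ = 2: algebraic multiplicity = 3, geometric multiplicity = 3

Determining the block sizes for each eigenvalue:
  λ = 2: gm = am = 3, so every block has size 1 → block sizes [1, 1, 1]

Assembling the blocks gives a Jordan form
J =
  [2, 0, 0]
  [0, 2, 0]
  [0, 0, 2]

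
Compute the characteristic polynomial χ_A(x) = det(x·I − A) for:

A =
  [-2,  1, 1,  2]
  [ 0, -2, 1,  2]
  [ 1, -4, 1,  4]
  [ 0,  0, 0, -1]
x^4 + 4*x^3 + 6*x^2 + 4*x + 1

Expanding det(x·I − A) (e.g. by cofactor expansion or by noting that A is similar to its Jordan form J, which has the same characteristic polynomial as A) gives
  χ_A(x) = x^4 + 4*x^3 + 6*x^2 + 4*x + 1
which factors as (x + 1)^4. The eigenvalues (with algebraic multiplicities) are λ = -1 with multiplicity 4.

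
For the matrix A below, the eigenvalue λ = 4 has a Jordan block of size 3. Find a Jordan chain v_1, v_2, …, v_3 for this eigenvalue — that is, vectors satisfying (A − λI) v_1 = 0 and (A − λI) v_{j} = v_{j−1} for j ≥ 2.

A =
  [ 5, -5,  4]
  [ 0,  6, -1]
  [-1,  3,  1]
A Jordan chain for λ = 4 of length 3:
v_1 = (-3, 1, 2)ᵀ
v_2 = (1, 0, -1)ᵀ
v_3 = (1, 0, 0)ᵀ

Let N = A − (4)·I. We want v_3 with N^3 v_3 = 0 but N^2 v_3 ≠ 0; then v_{j-1} := N · v_j for j = 3, …, 2.

Pick v_3 = (1, 0, 0)ᵀ.
Then v_2 = N · v_3 = (1, 0, -1)ᵀ.
Then v_1 = N · v_2 = (-3, 1, 2)ᵀ.

Sanity check: (A − (4)·I) v_1 = (0, 0, 0)ᵀ = 0. ✓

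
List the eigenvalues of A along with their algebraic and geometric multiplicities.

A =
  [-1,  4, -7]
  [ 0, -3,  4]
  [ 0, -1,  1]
λ = -1: alg = 3, geom = 1

Step 1 — factor the characteristic polynomial to read off the algebraic multiplicities:
  χ_A(x) = (x + 1)^3

Step 2 — compute geometric multiplicities via the rank-nullity identity g(λ) = n − rank(A − λI):
  rank(A − (-1)·I) = 2, so dim ker(A − (-1)·I) = n − 2 = 1

Summary:
  λ = -1: algebraic multiplicity = 3, geometric multiplicity = 1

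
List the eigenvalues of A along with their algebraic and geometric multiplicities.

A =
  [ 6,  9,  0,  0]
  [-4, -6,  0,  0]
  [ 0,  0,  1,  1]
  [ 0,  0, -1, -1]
λ = 0: alg = 4, geom = 2

Step 1 — factor the characteristic polynomial to read off the algebraic multiplicities:
  χ_A(x) = x^4

Step 2 — compute geometric multiplicities via the rank-nullity identity g(λ) = n − rank(A − λI):
  rank(A − (0)·I) = 2, so dim ker(A − (0)·I) = n − 2 = 2

Summary:
  λ = 0: algebraic multiplicity = 4, geometric multiplicity = 2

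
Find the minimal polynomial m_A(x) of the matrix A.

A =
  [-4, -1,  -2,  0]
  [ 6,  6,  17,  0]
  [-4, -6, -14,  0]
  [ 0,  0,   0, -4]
x^3 + 12*x^2 + 48*x + 64

The characteristic polynomial is χ_A(x) = (x + 4)^4, so the eigenvalues are known. The minimal polynomial is
  m_A(x) = Π_λ (x − λ)^{k_λ}
where k_λ is the size of the *largest* Jordan block for λ (equivalently, the smallest k with (A − λI)^k v = 0 for every generalised eigenvector v of λ).

  λ = -4: largest Jordan block has size 3, contributing (x + 4)^3

So m_A(x) = (x + 4)^3 = x^3 + 12*x^2 + 48*x + 64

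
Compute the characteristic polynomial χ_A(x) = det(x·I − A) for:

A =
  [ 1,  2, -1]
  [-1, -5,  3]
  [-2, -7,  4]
x^3

Expanding det(x·I − A) (e.g. by cofactor expansion or by noting that A is similar to its Jordan form J, which has the same characteristic polynomial as A) gives
  χ_A(x) = x^3
which factors as x^3. The eigenvalues (with algebraic multiplicities) are λ = 0 with multiplicity 3.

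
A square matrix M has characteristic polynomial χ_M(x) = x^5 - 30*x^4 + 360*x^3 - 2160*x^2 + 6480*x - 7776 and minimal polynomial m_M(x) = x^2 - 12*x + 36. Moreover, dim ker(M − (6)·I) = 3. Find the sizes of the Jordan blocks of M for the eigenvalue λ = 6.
Block sizes for λ = 6: [2, 2, 1]

Step 1 — from the characteristic polynomial, algebraic multiplicity of λ = 6 is 5. From dim ker(M − (6)·I) = 3, there are exactly 3 Jordan blocks for λ = 6.
Step 2 — from the minimal polynomial, the factor (x − 6)^2 tells us the largest block for λ = 6 has size 2.
Step 3 — with total size 5, 3 blocks, and largest block 2, the block sizes (in nonincreasing order) are [2, 2, 1].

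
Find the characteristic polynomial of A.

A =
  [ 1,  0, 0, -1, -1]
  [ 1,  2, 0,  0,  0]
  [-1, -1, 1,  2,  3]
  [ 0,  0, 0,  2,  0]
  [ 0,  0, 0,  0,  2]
x^5 - 8*x^4 + 25*x^3 - 38*x^2 + 28*x - 8

Expanding det(x·I − A) (e.g. by cofactor expansion or by noting that A is similar to its Jordan form J, which has the same characteristic polynomial as A) gives
  χ_A(x) = x^5 - 8*x^4 + 25*x^3 - 38*x^2 + 28*x - 8
which factors as (x - 2)^3*(x - 1)^2. The eigenvalues (with algebraic multiplicities) are λ = 1 with multiplicity 2, λ = 2 with multiplicity 3.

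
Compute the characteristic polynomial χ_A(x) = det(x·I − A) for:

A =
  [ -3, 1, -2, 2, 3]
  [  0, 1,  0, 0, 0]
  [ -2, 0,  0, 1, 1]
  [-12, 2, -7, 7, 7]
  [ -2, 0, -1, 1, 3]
x^5 - 8*x^4 + 25*x^3 - 38*x^2 + 28*x - 8

Expanding det(x·I − A) (e.g. by cofactor expansion or by noting that A is similar to its Jordan form J, which has the same characteristic polynomial as A) gives
  χ_A(x) = x^5 - 8*x^4 + 25*x^3 - 38*x^2 + 28*x - 8
which factors as (x - 2)^3*(x - 1)^2. The eigenvalues (with algebraic multiplicities) are λ = 1 with multiplicity 2, λ = 2 with multiplicity 3.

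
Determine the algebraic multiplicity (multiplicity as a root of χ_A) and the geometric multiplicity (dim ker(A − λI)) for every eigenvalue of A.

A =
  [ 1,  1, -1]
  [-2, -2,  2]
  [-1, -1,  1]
λ = 0: alg = 3, geom = 2

Step 1 — factor the characteristic polynomial to read off the algebraic multiplicities:
  χ_A(x) = x^3

Step 2 — compute geometric multiplicities via the rank-nullity identity g(λ) = n − rank(A − λI):
  rank(A − (0)·I) = 1, so dim ker(A − (0)·I) = n − 1 = 2

Summary:
  λ = 0: algebraic multiplicity = 3, geometric multiplicity = 2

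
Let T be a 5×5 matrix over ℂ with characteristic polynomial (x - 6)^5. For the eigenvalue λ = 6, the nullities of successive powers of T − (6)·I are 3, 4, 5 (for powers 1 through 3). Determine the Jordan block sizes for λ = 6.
Block sizes for λ = 6: [3, 1, 1]

From the dimensions of kernels of powers, the number of Jordan blocks of size at least j is d_j − d_{j−1} where d_j = dim ker(N^j) (with d_0 = 0). Computing the differences gives [3, 1, 1].
The number of blocks of size exactly k is (#blocks of size ≥ k) − (#blocks of size ≥ k + 1), so the partition is: 2 block(s) of size 1, 1 block(s) of size 3.
In nonincreasing order the block sizes are [3, 1, 1].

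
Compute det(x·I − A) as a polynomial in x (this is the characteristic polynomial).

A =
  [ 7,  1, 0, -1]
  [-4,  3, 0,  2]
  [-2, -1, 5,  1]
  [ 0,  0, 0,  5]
x^4 - 20*x^3 + 150*x^2 - 500*x + 625

Expanding det(x·I − A) (e.g. by cofactor expansion or by noting that A is similar to its Jordan form J, which has the same characteristic polynomial as A) gives
  χ_A(x) = x^4 - 20*x^3 + 150*x^2 - 500*x + 625
which factors as (x - 5)^4. The eigenvalues (with algebraic multiplicities) are λ = 5 with multiplicity 4.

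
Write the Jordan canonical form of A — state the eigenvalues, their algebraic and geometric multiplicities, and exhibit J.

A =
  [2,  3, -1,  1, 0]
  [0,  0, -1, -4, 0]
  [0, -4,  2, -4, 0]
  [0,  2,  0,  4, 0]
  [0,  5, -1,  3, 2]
J_3(2) ⊕ J_1(2) ⊕ J_1(2)

The characteristic polynomial is
  det(x·I − A) = x^5 - 10*x^4 + 40*x^3 - 80*x^2 + 80*x - 32 = (x - 2)^5

Eigenvalues and multiplicities (the geometric multiplicity of λ is n − rank(A − λI), which equals the number of Jordan blocks for λ):
  λ = 2: algebraic multiplicity = 5, geometric multiplicity = 3

Determining the block sizes for each eigenvalue:
  λ = 2: with am = 5 and gm = 3, the partition is not yet determined (e.g. several partitions of 5 into 3 parts exist). Let N = A − (2)·I. Computing rank(N^1) = 2, rank(N^2) = 1, rank(N^3) = 0; the number of blocks of size ≥ j is rank(N^{j−1}) − rank(N^j), giving [3, 1, 1]. So we have 1 block(s) of size 3, 2 block(s) of size 1 → block sizes [3, 1, 1]

Assembling the blocks gives a Jordan form
J =
  [2, 1, 0, 0, 0]
  [0, 2, 1, 0, 0]
  [0, 0, 2, 0, 0]
  [0, 0, 0, 2, 0]
  [0, 0, 0, 0, 2]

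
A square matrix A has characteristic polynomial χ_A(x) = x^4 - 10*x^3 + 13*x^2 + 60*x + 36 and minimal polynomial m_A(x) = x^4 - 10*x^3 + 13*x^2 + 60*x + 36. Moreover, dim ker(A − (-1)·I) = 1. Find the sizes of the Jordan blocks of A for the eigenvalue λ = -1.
Block sizes for λ = -1: [2]

Step 1 — from the characteristic polynomial, algebraic multiplicity of λ = -1 is 2. From dim ker(A − (-1)·I) = 1, there are exactly 1 Jordan blocks for λ = -1.
Step 2 — from the minimal polynomial, the factor (x + 1)^2 tells us the largest block for λ = -1 has size 2.
Step 3 — with total size 2, 1 blocks, and largest block 2, the block sizes (in nonincreasing order) are [2].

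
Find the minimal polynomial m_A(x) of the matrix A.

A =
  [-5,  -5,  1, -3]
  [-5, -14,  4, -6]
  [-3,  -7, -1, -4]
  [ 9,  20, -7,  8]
x^3 + 9*x^2 + 27*x + 27

The characteristic polynomial is χ_A(x) = (x + 3)^4, so the eigenvalues are known. The minimal polynomial is
  m_A(x) = Π_λ (x − λ)^{k_λ}
where k_λ is the size of the *largest* Jordan block for λ (equivalently, the smallest k with (A − λI)^k v = 0 for every generalised eigenvector v of λ).

  λ = -3: largest Jordan block has size 3, contributing (x + 3)^3

So m_A(x) = (x + 3)^3 = x^3 + 9*x^2 + 27*x + 27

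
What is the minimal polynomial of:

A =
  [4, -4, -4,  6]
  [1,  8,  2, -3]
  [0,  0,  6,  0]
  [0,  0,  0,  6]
x^2 - 12*x + 36

The characteristic polynomial is χ_A(x) = (x - 6)^4, so the eigenvalues are known. The minimal polynomial is
  m_A(x) = Π_λ (x − λ)^{k_λ}
where k_λ is the size of the *largest* Jordan block for λ (equivalently, the smallest k with (A − λI)^k v = 0 for every generalised eigenvector v of λ).

  λ = 6: largest Jordan block has size 2, contributing (x − 6)^2

So m_A(x) = (x - 6)^2 = x^2 - 12*x + 36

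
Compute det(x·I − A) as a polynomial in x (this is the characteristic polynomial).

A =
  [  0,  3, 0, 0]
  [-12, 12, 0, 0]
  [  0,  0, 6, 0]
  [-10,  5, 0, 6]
x^4 - 24*x^3 + 216*x^2 - 864*x + 1296

Expanding det(x·I − A) (e.g. by cofactor expansion or by noting that A is similar to its Jordan form J, which has the same characteristic polynomial as A) gives
  χ_A(x) = x^4 - 24*x^3 + 216*x^2 - 864*x + 1296
which factors as (x - 6)^4. The eigenvalues (with algebraic multiplicities) are λ = 6 with multiplicity 4.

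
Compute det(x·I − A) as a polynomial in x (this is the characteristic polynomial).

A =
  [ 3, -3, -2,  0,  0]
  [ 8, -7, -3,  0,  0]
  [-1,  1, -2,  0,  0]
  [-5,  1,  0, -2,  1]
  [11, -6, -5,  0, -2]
x^5 + 10*x^4 + 40*x^3 + 80*x^2 + 80*x + 32

Expanding det(x·I − A) (e.g. by cofactor expansion or by noting that A is similar to its Jordan form J, which has the same characteristic polynomial as A) gives
  χ_A(x) = x^5 + 10*x^4 + 40*x^3 + 80*x^2 + 80*x + 32
which factors as (x + 2)^5. The eigenvalues (with algebraic multiplicities) are λ = -2 with multiplicity 5.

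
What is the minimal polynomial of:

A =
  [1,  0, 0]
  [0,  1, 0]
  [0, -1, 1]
x^2 - 2*x + 1

The characteristic polynomial is χ_A(x) = (x - 1)^3, so the eigenvalues are known. The minimal polynomial is
  m_A(x) = Π_λ (x − λ)^{k_λ}
where k_λ is the size of the *largest* Jordan block for λ (equivalently, the smallest k with (A − λI)^k v = 0 for every generalised eigenvector v of λ).

  λ = 1: largest Jordan block has size 2, contributing (x − 1)^2

So m_A(x) = (x - 1)^2 = x^2 - 2*x + 1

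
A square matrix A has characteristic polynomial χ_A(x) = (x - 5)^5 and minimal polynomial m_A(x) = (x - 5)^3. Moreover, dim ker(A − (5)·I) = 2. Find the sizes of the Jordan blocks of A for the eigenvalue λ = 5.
Block sizes for λ = 5: [3, 2]

Step 1 — from the characteristic polynomial, algebraic multiplicity of λ = 5 is 5. From dim ker(A − (5)·I) = 2, there are exactly 2 Jordan blocks for λ = 5.
Step 2 — from the minimal polynomial, the factor (x − 5)^3 tells us the largest block for λ = 5 has size 3.
Step 3 — with total size 5, 2 blocks, and largest block 3, the block sizes (in nonincreasing order) are [3, 2].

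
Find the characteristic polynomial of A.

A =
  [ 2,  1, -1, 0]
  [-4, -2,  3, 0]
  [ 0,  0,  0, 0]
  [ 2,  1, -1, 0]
x^4

Expanding det(x·I − A) (e.g. by cofactor expansion or by noting that A is similar to its Jordan form J, which has the same characteristic polynomial as A) gives
  χ_A(x) = x^4
which factors as x^4. The eigenvalues (with algebraic multiplicities) are λ = 0 with multiplicity 4.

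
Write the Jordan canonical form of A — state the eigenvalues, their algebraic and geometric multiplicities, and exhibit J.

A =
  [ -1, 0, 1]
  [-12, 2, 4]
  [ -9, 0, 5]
J_2(2) ⊕ J_1(2)

The characteristic polynomial is
  det(x·I − A) = x^3 - 6*x^2 + 12*x - 8 = (x - 2)^3

Eigenvalues and multiplicities (the geometric multiplicity of λ is n − rank(A − λI), which equals the number of Jordan blocks for λ):
  λ = 2: algebraic multiplicity = 3, geometric multiplicity = 2

Determining the block sizes for each eigenvalue:
  λ = 2: 2 blocks summing to 3 forces exactly one block of size 2 and the rest size 1 → block sizes [2, 1]

Assembling the blocks gives a Jordan form
J =
  [2, 1, 0]
  [0, 2, 0]
  [0, 0, 2]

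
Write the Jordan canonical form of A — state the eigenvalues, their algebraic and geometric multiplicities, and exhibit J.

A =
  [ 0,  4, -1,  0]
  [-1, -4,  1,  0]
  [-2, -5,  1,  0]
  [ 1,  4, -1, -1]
J_3(-1) ⊕ J_1(-1)

The characteristic polynomial is
  det(x·I − A) = x^4 + 4*x^3 + 6*x^2 + 4*x + 1 = (x + 1)^4

Eigenvalues and multiplicities (the geometric multiplicity of λ is n − rank(A − λI), which equals the number of Jordan blocks for λ):
  λ = -1: algebraic multiplicity = 4, geometric multiplicity = 2

Determining the block sizes for each eigenvalue:
  λ = -1: with am = 4 and gm = 2, the partition is not yet determined (e.g. several partitions of 4 into 2 parts exist). Let N = A − (-1)·I. Computing rank(N^1) = 2, rank(N^2) = 1, rank(N^3) = 0; the number of blocks of size ≥ j is rank(N^{j−1}) − rank(N^j), giving [2, 1, 1]. So we have 1 block(s) of size 3, 1 block(s) of size 1 → block sizes [3, 1]

Assembling the blocks gives a Jordan form
J =
  [-1,  1,  0,  0]
  [ 0, -1,  1,  0]
  [ 0,  0, -1,  0]
  [ 0,  0,  0, -1]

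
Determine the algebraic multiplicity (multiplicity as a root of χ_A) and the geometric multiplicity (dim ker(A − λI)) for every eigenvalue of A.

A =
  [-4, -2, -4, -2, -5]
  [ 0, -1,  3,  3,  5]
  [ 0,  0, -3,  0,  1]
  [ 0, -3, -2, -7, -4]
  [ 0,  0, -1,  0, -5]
λ = -4: alg = 5, geom = 2

Step 1 — factor the characteristic polynomial to read off the algebraic multiplicities:
  χ_A(x) = (x + 4)^5

Step 2 — compute geometric multiplicities via the rank-nullity identity g(λ) = n − rank(A − λI):
  rank(A − (-4)·I) = 3, so dim ker(A − (-4)·I) = n − 3 = 2

Summary:
  λ = -4: algebraic multiplicity = 5, geometric multiplicity = 2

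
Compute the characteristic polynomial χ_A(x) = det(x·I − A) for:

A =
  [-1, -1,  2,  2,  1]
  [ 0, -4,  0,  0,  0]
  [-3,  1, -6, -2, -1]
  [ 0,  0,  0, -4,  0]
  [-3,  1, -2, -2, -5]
x^5 + 20*x^4 + 160*x^3 + 640*x^2 + 1280*x + 1024

Expanding det(x·I − A) (e.g. by cofactor expansion or by noting that A is similar to its Jordan form J, which has the same characteristic polynomial as A) gives
  χ_A(x) = x^5 + 20*x^4 + 160*x^3 + 640*x^2 + 1280*x + 1024
which factors as (x + 4)^5. The eigenvalues (with algebraic multiplicities) are λ = -4 with multiplicity 5.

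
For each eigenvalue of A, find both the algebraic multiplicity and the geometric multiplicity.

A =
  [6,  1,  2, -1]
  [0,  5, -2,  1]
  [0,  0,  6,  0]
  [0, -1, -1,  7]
λ = 6: alg = 4, geom = 2

Step 1 — factor the characteristic polynomial to read off the algebraic multiplicities:
  χ_A(x) = (x - 6)^4

Step 2 — compute geometric multiplicities via the rank-nullity identity g(λ) = n − rank(A − λI):
  rank(A − (6)·I) = 2, so dim ker(A − (6)·I) = n − 2 = 2

Summary:
  λ = 6: algebraic multiplicity = 4, geometric multiplicity = 2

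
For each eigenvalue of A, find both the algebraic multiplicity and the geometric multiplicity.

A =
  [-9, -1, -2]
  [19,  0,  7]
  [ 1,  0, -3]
λ = -4: alg = 3, geom = 1

Step 1 — factor the characteristic polynomial to read off the algebraic multiplicities:
  χ_A(x) = (x + 4)^3

Step 2 — compute geometric multiplicities via the rank-nullity identity g(λ) = n − rank(A − λI):
  rank(A − (-4)·I) = 2, so dim ker(A − (-4)·I) = n − 2 = 1

Summary:
  λ = -4: algebraic multiplicity = 3, geometric multiplicity = 1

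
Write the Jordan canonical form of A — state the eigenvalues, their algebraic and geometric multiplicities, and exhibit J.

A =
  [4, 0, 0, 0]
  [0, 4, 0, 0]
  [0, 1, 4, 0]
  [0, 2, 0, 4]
J_2(4) ⊕ J_1(4) ⊕ J_1(4)

The characteristic polynomial is
  det(x·I − A) = x^4 - 16*x^3 + 96*x^2 - 256*x + 256 = (x - 4)^4

Eigenvalues and multiplicities (the geometric multiplicity of λ is n − rank(A − λI), which equals the number of Jordan blocks for λ):
  λ = 4: algebraic multiplicity = 4, geometric multiplicity = 3

Determining the block sizes for each eigenvalue:
  λ = 4: 3 blocks summing to 4 forces exactly one block of size 2 and the rest size 1 → block sizes [2, 1, 1]

Assembling the blocks gives a Jordan form
J =
  [4, 1, 0, 0]
  [0, 4, 0, 0]
  [0, 0, 4, 0]
  [0, 0, 0, 4]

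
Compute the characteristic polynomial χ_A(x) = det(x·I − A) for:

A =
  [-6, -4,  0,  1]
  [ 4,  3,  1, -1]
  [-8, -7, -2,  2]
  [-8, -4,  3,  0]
x^4 + 5*x^3 + 9*x^2 + 7*x + 2

Expanding det(x·I − A) (e.g. by cofactor expansion or by noting that A is similar to its Jordan form J, which has the same characteristic polynomial as A) gives
  χ_A(x) = x^4 + 5*x^3 + 9*x^2 + 7*x + 2
which factors as (x + 1)^3*(x + 2). The eigenvalues (with algebraic multiplicities) are λ = -2 with multiplicity 1, λ = -1 with multiplicity 3.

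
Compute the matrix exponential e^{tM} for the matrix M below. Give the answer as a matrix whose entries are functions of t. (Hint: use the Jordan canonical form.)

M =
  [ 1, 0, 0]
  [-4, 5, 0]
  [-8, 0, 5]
e^{tM} =
  [exp(t), 0, 0]
  [-exp(5*t) + exp(t), exp(5*t), 0]
  [-2*exp(5*t) + 2*exp(t), 0, exp(5*t)]

Strategy: write M = P · J · P⁻¹ where J is a Jordan canonical form, so e^{tM} = P · e^{tJ} · P⁻¹, and e^{tJ} can be computed block-by-block.

M has Jordan form
J =
  [1, 0, 0]
  [0, 5, 0]
  [0, 0, 5]
(up to reordering of blocks).

Per-block formulas:
  For a 1×1 block at λ = 5: exp(t · [5]) = [e^(5t)].
  For a 1×1 block at λ = 1: exp(t · [1]) = [e^(1t)].

After assembling e^{tJ} and conjugating by P, we get:

e^{tM} =
  [exp(t), 0, 0]
  [-exp(5*t) + exp(t), exp(5*t), 0]
  [-2*exp(5*t) + 2*exp(t), 0, exp(5*t)]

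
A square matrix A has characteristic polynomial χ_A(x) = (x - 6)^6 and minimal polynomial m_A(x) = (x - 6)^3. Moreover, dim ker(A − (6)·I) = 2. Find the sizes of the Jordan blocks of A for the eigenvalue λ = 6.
Block sizes for λ = 6: [3, 3]

Step 1 — from the characteristic polynomial, algebraic multiplicity of λ = 6 is 6. From dim ker(A − (6)·I) = 2, there are exactly 2 Jordan blocks for λ = 6.
Step 2 — from the minimal polynomial, the factor (x − 6)^3 tells us the largest block for λ = 6 has size 3.
Step 3 — with total size 6, 2 blocks, and largest block 3, the block sizes (in nonincreasing order) are [3, 3].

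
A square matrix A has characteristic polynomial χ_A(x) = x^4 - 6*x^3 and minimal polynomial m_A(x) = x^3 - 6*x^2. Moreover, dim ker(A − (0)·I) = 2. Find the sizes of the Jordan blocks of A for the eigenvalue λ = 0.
Block sizes for λ = 0: [2, 1]

Step 1 — from the characteristic polynomial, algebraic multiplicity of λ = 0 is 3. From dim ker(A − (0)·I) = 2, there are exactly 2 Jordan blocks for λ = 0.
Step 2 — from the minimal polynomial, the factor (x − 0)^2 tells us the largest block for λ = 0 has size 2.
Step 3 — with total size 3, 2 blocks, and largest block 2, the block sizes (in nonincreasing order) are [2, 1].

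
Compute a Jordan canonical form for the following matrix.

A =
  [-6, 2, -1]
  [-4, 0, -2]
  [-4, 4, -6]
J_2(-4) ⊕ J_1(-4)

The characteristic polynomial is
  det(x·I − A) = x^3 + 12*x^2 + 48*x + 64 = (x + 4)^3

Eigenvalues and multiplicities (the geometric multiplicity of λ is n − rank(A − λI), which equals the number of Jordan blocks for λ):
  λ = -4: algebraic multiplicity = 3, geometric multiplicity = 2

Determining the block sizes for each eigenvalue:
  λ = -4: 2 blocks summing to 3 forces exactly one block of size 2 and the rest size 1 → block sizes [2, 1]

Assembling the blocks gives a Jordan form
J =
  [-4,  1,  0]
  [ 0, -4,  0]
  [ 0,  0, -4]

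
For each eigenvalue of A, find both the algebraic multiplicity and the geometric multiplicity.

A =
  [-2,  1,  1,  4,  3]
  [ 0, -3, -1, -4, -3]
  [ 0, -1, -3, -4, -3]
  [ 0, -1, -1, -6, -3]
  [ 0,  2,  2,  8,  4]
λ = -2: alg = 5, geom = 4

Step 1 — factor the characteristic polynomial to read off the algebraic multiplicities:
  χ_A(x) = (x + 2)^5

Step 2 — compute geometric multiplicities via the rank-nullity identity g(λ) = n − rank(A − λI):
  rank(A − (-2)·I) = 1, so dim ker(A − (-2)·I) = n − 1 = 4

Summary:
  λ = -2: algebraic multiplicity = 5, geometric multiplicity = 4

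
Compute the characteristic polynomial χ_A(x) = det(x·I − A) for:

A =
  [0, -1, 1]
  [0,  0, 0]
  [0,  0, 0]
x^3

Expanding det(x·I − A) (e.g. by cofactor expansion or by noting that A is similar to its Jordan form J, which has the same characteristic polynomial as A) gives
  χ_A(x) = x^3
which factors as x^3. The eigenvalues (with algebraic multiplicities) are λ = 0 with multiplicity 3.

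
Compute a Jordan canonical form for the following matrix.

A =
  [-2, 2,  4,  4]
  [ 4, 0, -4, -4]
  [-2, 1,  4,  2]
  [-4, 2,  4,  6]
J_2(2) ⊕ J_1(2) ⊕ J_1(2)

The characteristic polynomial is
  det(x·I − A) = x^4 - 8*x^3 + 24*x^2 - 32*x + 16 = (x - 2)^4

Eigenvalues and multiplicities (the geometric multiplicity of λ is n − rank(A − λI), which equals the number of Jordan blocks for λ):
  λ = 2: algebraic multiplicity = 4, geometric multiplicity = 3

Determining the block sizes for each eigenvalue:
  λ = 2: 3 blocks summing to 4 forces exactly one block of size 2 and the rest size 1 → block sizes [2, 1, 1]

Assembling the blocks gives a Jordan form
J =
  [2, 1, 0, 0]
  [0, 2, 0, 0]
  [0, 0, 2, 0]
  [0, 0, 0, 2]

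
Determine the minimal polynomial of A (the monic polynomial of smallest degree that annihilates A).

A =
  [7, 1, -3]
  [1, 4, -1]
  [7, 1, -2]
x^3 - 9*x^2 + 27*x - 27

The characteristic polynomial is χ_A(x) = (x - 3)^3, so the eigenvalues are known. The minimal polynomial is
  m_A(x) = Π_λ (x − λ)^{k_λ}
where k_λ is the size of the *largest* Jordan block for λ (equivalently, the smallest k with (A − λI)^k v = 0 for every generalised eigenvector v of λ).

  λ = 3: largest Jordan block has size 3, contributing (x − 3)^3

So m_A(x) = (x - 3)^3 = x^3 - 9*x^2 + 27*x - 27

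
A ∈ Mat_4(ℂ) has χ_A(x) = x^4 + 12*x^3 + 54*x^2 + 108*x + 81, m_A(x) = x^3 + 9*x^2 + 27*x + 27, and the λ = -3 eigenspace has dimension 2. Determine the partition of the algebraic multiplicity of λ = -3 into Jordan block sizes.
Block sizes for λ = -3: [3, 1]

Step 1 — from the characteristic polynomial, algebraic multiplicity of λ = -3 is 4. From dim ker(A − (-3)·I) = 2, there are exactly 2 Jordan blocks for λ = -3.
Step 2 — from the minimal polynomial, the factor (x + 3)^3 tells us the largest block for λ = -3 has size 3.
Step 3 — with total size 4, 2 blocks, and largest block 3, the block sizes (in nonincreasing order) are [3, 1].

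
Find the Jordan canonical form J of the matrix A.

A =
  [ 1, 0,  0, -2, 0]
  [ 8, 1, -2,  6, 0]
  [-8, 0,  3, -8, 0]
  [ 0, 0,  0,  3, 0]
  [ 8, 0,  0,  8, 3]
J_1(1) ⊕ J_1(1) ⊕ J_1(3) ⊕ J_1(3) ⊕ J_1(3)

The characteristic polynomial is
  det(x·I − A) = x^5 - 11*x^4 + 46*x^3 - 90*x^2 + 81*x - 27 = (x - 3)^3*(x - 1)^2

Eigenvalues and multiplicities (the geometric multiplicity of λ is n − rank(A − λI), which equals the number of Jordan blocks for λ):
  λ = 1: algebraic multiplicity = 2, geometric multiplicity = 2
  λ = 3: algebraic multiplicity = 3, geometric multiplicity = 3

Determining the block sizes for each eigenvalue:
  λ = 1: gm = am = 2, so every block has size 1 → block sizes [1, 1]
  λ = 3: gm = am = 3, so every block has size 1 → block sizes [1, 1, 1]

Assembling the blocks gives a Jordan form
J =
  [1, 0, 0, 0, 0]
  [0, 1, 0, 0, 0]
  [0, 0, 3, 0, 0]
  [0, 0, 0, 3, 0]
  [0, 0, 0, 0, 3]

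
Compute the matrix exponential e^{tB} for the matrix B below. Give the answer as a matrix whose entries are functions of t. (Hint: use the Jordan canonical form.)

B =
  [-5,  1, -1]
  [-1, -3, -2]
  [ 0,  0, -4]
e^{tB} =
  [-t*exp(-4*t) + exp(-4*t), t*exp(-4*t), -t^2*exp(-4*t)/2 - t*exp(-4*t)]
  [-t*exp(-4*t), t*exp(-4*t) + exp(-4*t), -t^2*exp(-4*t)/2 - 2*t*exp(-4*t)]
  [0, 0, exp(-4*t)]

Strategy: write B = P · J · P⁻¹ where J is a Jordan canonical form, so e^{tB} = P · e^{tJ} · P⁻¹, and e^{tJ} can be computed block-by-block.

B has Jordan form
J =
  [-4,  1,  0]
  [ 0, -4,  1]
  [ 0,  0, -4]
(up to reordering of blocks).

Per-block formulas:
  For a 3×3 Jordan block J_3(-4): exp(t · J_3(-4)) = e^(-4t)·(I + t·N + (t^2/2)·N^2), where N is the 3×3 nilpotent shift.

After assembling e^{tJ} and conjugating by P, we get:

e^{tB} =
  [-t*exp(-4*t) + exp(-4*t), t*exp(-4*t), -t^2*exp(-4*t)/2 - t*exp(-4*t)]
  [-t*exp(-4*t), t*exp(-4*t) + exp(-4*t), -t^2*exp(-4*t)/2 - 2*t*exp(-4*t)]
  [0, 0, exp(-4*t)]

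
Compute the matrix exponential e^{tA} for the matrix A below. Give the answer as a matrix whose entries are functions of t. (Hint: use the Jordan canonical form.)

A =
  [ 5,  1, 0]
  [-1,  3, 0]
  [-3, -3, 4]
e^{tA} =
  [t*exp(4*t) + exp(4*t), t*exp(4*t), 0]
  [-t*exp(4*t), -t*exp(4*t) + exp(4*t), 0]
  [-3*t*exp(4*t), -3*t*exp(4*t), exp(4*t)]

Strategy: write A = P · J · P⁻¹ where J is a Jordan canonical form, so e^{tA} = P · e^{tJ} · P⁻¹, and e^{tJ} can be computed block-by-block.

A has Jordan form
J =
  [4, 1, 0]
  [0, 4, 0]
  [0, 0, 4]
(up to reordering of blocks).

Per-block formulas:
  For a 2×2 Jordan block J_2(4): exp(t · J_2(4)) = e^(4t)·(I + t·N), where N is the 2×2 nilpotent shift.
  For a 1×1 block at λ = 4: exp(t · [4]) = [e^(4t)].

After assembling e^{tJ} and conjugating by P, we get:

e^{tA} =
  [t*exp(4*t) + exp(4*t), t*exp(4*t), 0]
  [-t*exp(4*t), -t*exp(4*t) + exp(4*t), 0]
  [-3*t*exp(4*t), -3*t*exp(4*t), exp(4*t)]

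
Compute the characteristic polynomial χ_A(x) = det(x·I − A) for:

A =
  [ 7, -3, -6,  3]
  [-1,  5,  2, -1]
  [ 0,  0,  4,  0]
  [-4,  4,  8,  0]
x^4 - 16*x^3 + 96*x^2 - 256*x + 256

Expanding det(x·I − A) (e.g. by cofactor expansion or by noting that A is similar to its Jordan form J, which has the same characteristic polynomial as A) gives
  χ_A(x) = x^4 - 16*x^3 + 96*x^2 - 256*x + 256
which factors as (x - 4)^4. The eigenvalues (with algebraic multiplicities) are λ = 4 with multiplicity 4.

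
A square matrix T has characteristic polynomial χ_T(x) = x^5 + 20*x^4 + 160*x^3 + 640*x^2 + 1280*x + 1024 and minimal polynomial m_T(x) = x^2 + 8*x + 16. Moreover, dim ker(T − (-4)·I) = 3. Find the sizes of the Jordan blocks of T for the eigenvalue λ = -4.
Block sizes for λ = -4: [2, 2, 1]

Step 1 — from the characteristic polynomial, algebraic multiplicity of λ = -4 is 5. From dim ker(T − (-4)·I) = 3, there are exactly 3 Jordan blocks for λ = -4.
Step 2 — from the minimal polynomial, the factor (x + 4)^2 tells us the largest block for λ = -4 has size 2.
Step 3 — with total size 5, 3 blocks, and largest block 2, the block sizes (in nonincreasing order) are [2, 2, 1].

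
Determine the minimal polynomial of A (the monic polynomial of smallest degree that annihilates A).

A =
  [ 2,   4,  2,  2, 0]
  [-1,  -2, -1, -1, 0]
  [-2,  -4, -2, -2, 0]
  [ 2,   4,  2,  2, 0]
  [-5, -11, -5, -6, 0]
x^3

The characteristic polynomial is χ_A(x) = x^5, so the eigenvalues are known. The minimal polynomial is
  m_A(x) = Π_λ (x − λ)^{k_λ}
where k_λ is the size of the *largest* Jordan block for λ (equivalently, the smallest k with (A − λI)^k v = 0 for every generalised eigenvector v of λ).

  λ = 0: largest Jordan block has size 3, contributing (x − 0)^3

So m_A(x) = x^3 = x^3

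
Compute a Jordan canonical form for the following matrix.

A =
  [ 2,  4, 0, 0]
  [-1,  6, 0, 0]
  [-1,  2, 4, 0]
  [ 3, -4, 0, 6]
J_2(4) ⊕ J_1(4) ⊕ J_1(6)

The characteristic polynomial is
  det(x·I − A) = x^4 - 18*x^3 + 120*x^2 - 352*x + 384 = (x - 6)*(x - 4)^3

Eigenvalues and multiplicities (the geometric multiplicity of λ is n − rank(A − λI), which equals the number of Jordan blocks for λ):
  λ = 4: algebraic multiplicity = 3, geometric multiplicity = 2
  λ = 6: algebraic multiplicity = 1, geometric multiplicity = 1

Determining the block sizes for each eigenvalue:
  λ = 4: 2 blocks summing to 3 forces exactly one block of size 2 and the rest size 1 → block sizes [2, 1]
  λ = 6: one block (gm = 1), so the single block has size am = 1 → block sizes [1]

Assembling the blocks gives a Jordan form
J =
  [4, 1, 0, 0]
  [0, 4, 0, 0]
  [0, 0, 4, 0]
  [0, 0, 0, 6]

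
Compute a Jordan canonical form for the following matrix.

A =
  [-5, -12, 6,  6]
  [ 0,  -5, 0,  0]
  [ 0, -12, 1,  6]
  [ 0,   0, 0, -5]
J_1(-5) ⊕ J_1(-5) ⊕ J_1(-5) ⊕ J_1(1)

The characteristic polynomial is
  det(x·I − A) = x^4 + 14*x^3 + 60*x^2 + 50*x - 125 = (x - 1)*(x + 5)^3

Eigenvalues and multiplicities (the geometric multiplicity of λ is n − rank(A − λI), which equals the number of Jordan blocks for λ):
  λ = -5: algebraic multiplicity = 3, geometric multiplicity = 3
  λ = 1: algebraic multiplicity = 1, geometric multiplicity = 1

Determining the block sizes for each eigenvalue:
  λ = -5: gm = am = 3, so every block has size 1 → block sizes [1, 1, 1]
  λ = 1: one block (gm = 1), so the single block has size am = 1 → block sizes [1]

Assembling the blocks gives a Jordan form
J =
  [-5,  0,  0, 0]
  [ 0, -5,  0, 0]
  [ 0,  0, -5, 0]
  [ 0,  0,  0, 1]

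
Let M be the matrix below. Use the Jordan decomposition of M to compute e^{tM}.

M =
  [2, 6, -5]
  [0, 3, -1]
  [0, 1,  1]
e^{tM} =
  [exp(2*t), t^2*exp(2*t)/2 + 6*t*exp(2*t), -t^2*exp(2*t)/2 - 5*t*exp(2*t)]
  [0, t*exp(2*t) + exp(2*t), -t*exp(2*t)]
  [0, t*exp(2*t), -t*exp(2*t) + exp(2*t)]

Strategy: write M = P · J · P⁻¹ where J is a Jordan canonical form, so e^{tM} = P · e^{tJ} · P⁻¹, and e^{tJ} can be computed block-by-block.

M has Jordan form
J =
  [2, 1, 0]
  [0, 2, 1]
  [0, 0, 2]
(up to reordering of blocks).

Per-block formulas:
  For a 3×3 Jordan block J_3(2): exp(t · J_3(2)) = e^(2t)·(I + t·N + (t^2/2)·N^2), where N is the 3×3 nilpotent shift.

After assembling e^{tJ} and conjugating by P, we get:

e^{tM} =
  [exp(2*t), t^2*exp(2*t)/2 + 6*t*exp(2*t), -t^2*exp(2*t)/2 - 5*t*exp(2*t)]
  [0, t*exp(2*t) + exp(2*t), -t*exp(2*t)]
  [0, t*exp(2*t), -t*exp(2*t) + exp(2*t)]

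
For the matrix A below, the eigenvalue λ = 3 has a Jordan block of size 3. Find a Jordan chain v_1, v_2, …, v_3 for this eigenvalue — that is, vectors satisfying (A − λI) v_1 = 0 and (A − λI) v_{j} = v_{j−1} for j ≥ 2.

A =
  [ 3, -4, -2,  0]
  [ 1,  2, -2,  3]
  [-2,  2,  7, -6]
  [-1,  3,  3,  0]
A Jordan chain for λ = 3 of length 3:
v_1 = (0, 2, -4, -2)ᵀ
v_2 = (-4, -1, 2, 3)ᵀ
v_3 = (0, 1, 0, 0)ᵀ

Let N = A − (3)·I. We want v_3 with N^3 v_3 = 0 but N^2 v_3 ≠ 0; then v_{j-1} := N · v_j for j = 3, …, 2.

Pick v_3 = (0, 1, 0, 0)ᵀ.
Then v_2 = N · v_3 = (-4, -1, 2, 3)ᵀ.
Then v_1 = N · v_2 = (0, 2, -4, -2)ᵀ.

Sanity check: (A − (3)·I) v_1 = (0, 0, 0, 0)ᵀ = 0. ✓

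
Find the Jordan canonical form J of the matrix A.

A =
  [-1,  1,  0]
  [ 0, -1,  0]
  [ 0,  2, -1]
J_2(-1) ⊕ J_1(-1)

The characteristic polynomial is
  det(x·I − A) = x^3 + 3*x^2 + 3*x + 1 = (x + 1)^3

Eigenvalues and multiplicities (the geometric multiplicity of λ is n − rank(A − λI), which equals the number of Jordan blocks for λ):
  λ = -1: algebraic multiplicity = 3, geometric multiplicity = 2

Determining the block sizes for each eigenvalue:
  λ = -1: 2 blocks summing to 3 forces exactly one block of size 2 and the rest size 1 → block sizes [2, 1]

Assembling the blocks gives a Jordan form
J =
  [-1,  1,  0]
  [ 0, -1,  0]
  [ 0,  0, -1]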